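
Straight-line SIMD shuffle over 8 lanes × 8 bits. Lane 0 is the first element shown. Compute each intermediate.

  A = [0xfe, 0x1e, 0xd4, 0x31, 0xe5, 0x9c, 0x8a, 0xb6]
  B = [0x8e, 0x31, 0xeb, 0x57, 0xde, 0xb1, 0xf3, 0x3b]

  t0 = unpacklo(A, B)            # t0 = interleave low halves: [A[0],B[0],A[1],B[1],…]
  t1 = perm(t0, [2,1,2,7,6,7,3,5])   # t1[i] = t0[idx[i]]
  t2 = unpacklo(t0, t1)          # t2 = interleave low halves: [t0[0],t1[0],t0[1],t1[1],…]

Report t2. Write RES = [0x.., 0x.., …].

RES = [ 0xfe  0x1e  0x8e  0x8e  0x1e  0x1e  0x31  0x57 ]

  t0: fe 8e 1e 31 d4 eb 31 57
  t1: 1e 8e 1e 57 31 57 31 eb
  t2: fe 1e 8e 8e 1e 1e 31 57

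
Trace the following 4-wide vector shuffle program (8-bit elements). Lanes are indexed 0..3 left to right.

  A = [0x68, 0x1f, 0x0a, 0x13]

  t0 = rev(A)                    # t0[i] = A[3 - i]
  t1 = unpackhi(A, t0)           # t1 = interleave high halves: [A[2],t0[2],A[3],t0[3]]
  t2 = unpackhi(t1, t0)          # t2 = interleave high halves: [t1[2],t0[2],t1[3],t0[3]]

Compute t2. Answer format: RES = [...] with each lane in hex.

t0 = [0x13, 0x0a, 0x1f, 0x68]
t1 = [0x0a, 0x1f, 0x13, 0x68]
t2 = [0x13, 0x1f, 0x68, 0x68]

RES = [0x13, 0x1f, 0x68, 0x68]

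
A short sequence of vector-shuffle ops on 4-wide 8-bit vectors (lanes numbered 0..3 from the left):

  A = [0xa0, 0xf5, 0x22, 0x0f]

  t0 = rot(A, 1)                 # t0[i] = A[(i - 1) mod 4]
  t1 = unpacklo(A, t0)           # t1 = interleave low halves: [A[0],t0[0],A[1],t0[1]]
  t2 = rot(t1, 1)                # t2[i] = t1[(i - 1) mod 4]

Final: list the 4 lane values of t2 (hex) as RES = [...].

t0 = [0x0f, 0xa0, 0xf5, 0x22]
t1 = [0xa0, 0x0f, 0xf5, 0xa0]
t2 = [0xa0, 0xa0, 0x0f, 0xf5]

RES = [0xa0, 0xa0, 0x0f, 0xf5]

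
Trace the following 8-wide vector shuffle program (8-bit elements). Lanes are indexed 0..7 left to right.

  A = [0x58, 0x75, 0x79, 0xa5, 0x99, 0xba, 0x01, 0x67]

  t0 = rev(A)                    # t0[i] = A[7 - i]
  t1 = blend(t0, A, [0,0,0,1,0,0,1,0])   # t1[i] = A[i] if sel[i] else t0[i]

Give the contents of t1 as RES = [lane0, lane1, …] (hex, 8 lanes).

RES = [ 0x67  0x01  0xba  0xa5  0xa5  0x79  0x01  0x58 ]

t0 = [0x67, 0x01, 0xba, 0x99, 0xa5, 0x79, 0x75, 0x58]
t1 = [0x67, 0x01, 0xba, 0xa5, 0xa5, 0x79, 0x01, 0x58]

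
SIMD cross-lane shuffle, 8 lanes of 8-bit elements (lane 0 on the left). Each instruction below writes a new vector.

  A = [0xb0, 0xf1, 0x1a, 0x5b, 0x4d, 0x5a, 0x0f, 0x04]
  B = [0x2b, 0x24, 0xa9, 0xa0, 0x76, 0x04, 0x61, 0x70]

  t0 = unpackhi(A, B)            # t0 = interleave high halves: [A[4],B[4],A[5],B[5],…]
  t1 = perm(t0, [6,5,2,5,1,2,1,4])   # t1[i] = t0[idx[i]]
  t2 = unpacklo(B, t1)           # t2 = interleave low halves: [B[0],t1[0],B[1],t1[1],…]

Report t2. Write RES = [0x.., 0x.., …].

RES = [ 0x2b  0x04  0x24  0x61  0xa9  0x5a  0xa0  0x61 ]

t0 = [0x4d, 0x76, 0x5a, 0x04, 0x0f, 0x61, 0x04, 0x70]
t1 = [0x04, 0x61, 0x5a, 0x61, 0x76, 0x5a, 0x76, 0x0f]
t2 = [0x2b, 0x04, 0x24, 0x61, 0xa9, 0x5a, 0xa0, 0x61]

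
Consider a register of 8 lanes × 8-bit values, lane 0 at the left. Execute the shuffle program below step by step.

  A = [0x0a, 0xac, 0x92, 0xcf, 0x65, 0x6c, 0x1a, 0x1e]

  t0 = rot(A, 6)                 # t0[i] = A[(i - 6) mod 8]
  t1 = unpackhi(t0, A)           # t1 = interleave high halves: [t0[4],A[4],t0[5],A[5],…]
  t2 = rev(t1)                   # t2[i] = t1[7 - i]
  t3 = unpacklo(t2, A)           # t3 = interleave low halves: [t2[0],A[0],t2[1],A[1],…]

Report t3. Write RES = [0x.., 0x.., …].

t0 = [0x92, 0xcf, 0x65, 0x6c, 0x1a, 0x1e, 0x0a, 0xac]
t1 = [0x1a, 0x65, 0x1e, 0x6c, 0x0a, 0x1a, 0xac, 0x1e]
t2 = [0x1e, 0xac, 0x1a, 0x0a, 0x6c, 0x1e, 0x65, 0x1a]
t3 = [0x1e, 0x0a, 0xac, 0xac, 0x1a, 0x92, 0x0a, 0xcf]

RES = [ 0x1e  0x0a  0xac  0xac  0x1a  0x92  0x0a  0xcf ]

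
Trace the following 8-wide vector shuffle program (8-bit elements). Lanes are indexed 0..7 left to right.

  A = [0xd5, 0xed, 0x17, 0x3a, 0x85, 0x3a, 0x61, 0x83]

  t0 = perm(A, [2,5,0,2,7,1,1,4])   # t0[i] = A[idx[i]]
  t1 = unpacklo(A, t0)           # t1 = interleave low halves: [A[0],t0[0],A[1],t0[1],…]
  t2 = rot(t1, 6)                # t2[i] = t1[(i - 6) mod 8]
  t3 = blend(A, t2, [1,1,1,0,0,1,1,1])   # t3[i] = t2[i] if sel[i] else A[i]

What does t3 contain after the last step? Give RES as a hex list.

RES = [ 0xed  0x3a  0x17  0x3a  0x85  0x17  0xd5  0x17 ]

t0 = [0x17, 0x3a, 0xd5, 0x17, 0x83, 0xed, 0xed, 0x85]
t1 = [0xd5, 0x17, 0xed, 0x3a, 0x17, 0xd5, 0x3a, 0x17]
t2 = [0xed, 0x3a, 0x17, 0xd5, 0x3a, 0x17, 0xd5, 0x17]
t3 = [0xed, 0x3a, 0x17, 0x3a, 0x85, 0x17, 0xd5, 0x17]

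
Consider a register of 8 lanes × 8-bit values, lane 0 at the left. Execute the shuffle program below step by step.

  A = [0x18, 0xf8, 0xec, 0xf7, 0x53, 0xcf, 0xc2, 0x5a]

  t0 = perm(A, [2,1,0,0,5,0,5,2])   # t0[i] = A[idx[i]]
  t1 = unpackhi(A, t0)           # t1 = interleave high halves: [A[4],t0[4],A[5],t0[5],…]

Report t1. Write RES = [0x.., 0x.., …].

t0 = [0xec, 0xf8, 0x18, 0x18, 0xcf, 0x18, 0xcf, 0xec]
t1 = [0x53, 0xcf, 0xcf, 0x18, 0xc2, 0xcf, 0x5a, 0xec]

RES = [ 0x53  0xcf  0xcf  0x18  0xc2  0xcf  0x5a  0xec ]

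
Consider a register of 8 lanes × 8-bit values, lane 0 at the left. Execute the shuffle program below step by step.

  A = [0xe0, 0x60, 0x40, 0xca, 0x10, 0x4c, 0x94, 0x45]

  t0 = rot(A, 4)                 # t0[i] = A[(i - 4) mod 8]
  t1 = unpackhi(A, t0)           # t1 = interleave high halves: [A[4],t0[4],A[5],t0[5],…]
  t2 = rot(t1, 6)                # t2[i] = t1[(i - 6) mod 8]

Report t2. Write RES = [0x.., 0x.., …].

t0 = [0x10, 0x4c, 0x94, 0x45, 0xe0, 0x60, 0x40, 0xca]
t1 = [0x10, 0xe0, 0x4c, 0x60, 0x94, 0x40, 0x45, 0xca]
t2 = [0x4c, 0x60, 0x94, 0x40, 0x45, 0xca, 0x10, 0xe0]

RES = [0x4c, 0x60, 0x94, 0x40, 0x45, 0xca, 0x10, 0xe0]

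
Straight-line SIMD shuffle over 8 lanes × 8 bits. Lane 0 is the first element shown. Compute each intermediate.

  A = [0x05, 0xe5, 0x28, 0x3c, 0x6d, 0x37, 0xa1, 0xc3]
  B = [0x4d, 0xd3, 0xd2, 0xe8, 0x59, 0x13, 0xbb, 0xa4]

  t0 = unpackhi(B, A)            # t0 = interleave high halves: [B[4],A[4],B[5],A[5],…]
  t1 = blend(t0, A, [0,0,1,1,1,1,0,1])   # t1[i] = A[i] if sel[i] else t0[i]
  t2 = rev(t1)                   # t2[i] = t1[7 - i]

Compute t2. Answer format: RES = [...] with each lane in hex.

RES = [ 0xc3  0xa4  0x37  0x6d  0x3c  0x28  0x6d  0x59 ]

t0 = [0x59, 0x6d, 0x13, 0x37, 0xbb, 0xa1, 0xa4, 0xc3]
t1 = [0x59, 0x6d, 0x28, 0x3c, 0x6d, 0x37, 0xa4, 0xc3]
t2 = [0xc3, 0xa4, 0x37, 0x6d, 0x3c, 0x28, 0x6d, 0x59]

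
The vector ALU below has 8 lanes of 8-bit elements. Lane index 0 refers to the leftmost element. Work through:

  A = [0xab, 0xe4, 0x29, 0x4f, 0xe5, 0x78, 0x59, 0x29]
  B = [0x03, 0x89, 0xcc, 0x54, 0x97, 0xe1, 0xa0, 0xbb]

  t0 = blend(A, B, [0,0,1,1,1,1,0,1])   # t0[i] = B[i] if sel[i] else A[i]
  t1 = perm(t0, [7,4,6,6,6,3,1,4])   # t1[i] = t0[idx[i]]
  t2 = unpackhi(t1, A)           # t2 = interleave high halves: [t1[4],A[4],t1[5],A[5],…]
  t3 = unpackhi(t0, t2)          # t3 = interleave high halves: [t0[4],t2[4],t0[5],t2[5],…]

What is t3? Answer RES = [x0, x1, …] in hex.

→ t0 |ab|e4|cc|54|97|e1|59|bb|
→ t1 |bb|97|59|59|59|54|e4|97|
→ t2 |59|e5|54|78|e4|59|97|29|
→ t3 |97|e4|e1|59|59|97|bb|29|

RES = [0x97, 0xe4, 0xe1, 0x59, 0x59, 0x97, 0xbb, 0x29]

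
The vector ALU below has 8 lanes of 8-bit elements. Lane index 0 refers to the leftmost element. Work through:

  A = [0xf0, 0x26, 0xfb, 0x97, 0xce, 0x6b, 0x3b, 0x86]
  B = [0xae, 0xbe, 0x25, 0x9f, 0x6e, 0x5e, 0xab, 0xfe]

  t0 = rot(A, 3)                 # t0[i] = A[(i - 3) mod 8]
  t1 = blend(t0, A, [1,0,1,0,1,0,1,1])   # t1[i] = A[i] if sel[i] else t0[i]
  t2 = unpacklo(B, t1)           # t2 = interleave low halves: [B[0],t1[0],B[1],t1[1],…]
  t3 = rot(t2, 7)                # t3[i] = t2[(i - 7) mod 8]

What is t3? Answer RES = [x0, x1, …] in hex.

RES = [0xf0, 0xbe, 0x3b, 0x25, 0xfb, 0x9f, 0xf0, 0xae]

t0 = [0x6b, 0x3b, 0x86, 0xf0, 0x26, 0xfb, 0x97, 0xce]
t1 = [0xf0, 0x3b, 0xfb, 0xf0, 0xce, 0xfb, 0x3b, 0x86]
t2 = [0xae, 0xf0, 0xbe, 0x3b, 0x25, 0xfb, 0x9f, 0xf0]
t3 = [0xf0, 0xbe, 0x3b, 0x25, 0xfb, 0x9f, 0xf0, 0xae]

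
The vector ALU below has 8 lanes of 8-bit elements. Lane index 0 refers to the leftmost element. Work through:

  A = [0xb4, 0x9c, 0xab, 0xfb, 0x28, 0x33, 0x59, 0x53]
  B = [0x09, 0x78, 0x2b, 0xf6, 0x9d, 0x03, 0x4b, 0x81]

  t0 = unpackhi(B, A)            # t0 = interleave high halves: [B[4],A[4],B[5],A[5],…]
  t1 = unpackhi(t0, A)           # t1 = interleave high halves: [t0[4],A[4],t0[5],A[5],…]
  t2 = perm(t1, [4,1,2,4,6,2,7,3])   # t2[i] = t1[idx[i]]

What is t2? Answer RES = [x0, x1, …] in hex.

RES = [0x81, 0x28, 0x59, 0x81, 0x53, 0x59, 0x53, 0x33]

  t0: 9d 28 03 33 4b 59 81 53
  t1: 4b 28 59 33 81 59 53 53
  t2: 81 28 59 81 53 59 53 33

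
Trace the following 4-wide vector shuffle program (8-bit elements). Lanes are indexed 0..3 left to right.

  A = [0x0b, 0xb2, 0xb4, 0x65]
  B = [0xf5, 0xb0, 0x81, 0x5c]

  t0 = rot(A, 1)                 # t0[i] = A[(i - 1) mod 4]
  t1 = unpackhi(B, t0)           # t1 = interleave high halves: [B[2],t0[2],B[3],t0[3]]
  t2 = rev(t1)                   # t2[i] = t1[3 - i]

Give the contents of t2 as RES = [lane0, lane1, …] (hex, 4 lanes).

t0 = [0x65, 0x0b, 0xb2, 0xb4]
t1 = [0x81, 0xb2, 0x5c, 0xb4]
t2 = [0xb4, 0x5c, 0xb2, 0x81]

RES = [ 0xb4  0x5c  0xb2  0x81 ]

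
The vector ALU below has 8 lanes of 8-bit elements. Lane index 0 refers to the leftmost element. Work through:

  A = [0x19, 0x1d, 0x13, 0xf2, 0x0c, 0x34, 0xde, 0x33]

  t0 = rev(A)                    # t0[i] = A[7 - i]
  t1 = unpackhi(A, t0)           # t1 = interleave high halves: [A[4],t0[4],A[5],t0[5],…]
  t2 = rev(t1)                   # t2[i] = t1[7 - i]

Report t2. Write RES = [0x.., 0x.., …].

RES = [ 0x19  0x33  0x1d  0xde  0x13  0x34  0xf2  0x0c ]

  t0: 33 de 34 0c f2 13 1d 19
  t1: 0c f2 34 13 de 1d 33 19
  t2: 19 33 1d de 13 34 f2 0c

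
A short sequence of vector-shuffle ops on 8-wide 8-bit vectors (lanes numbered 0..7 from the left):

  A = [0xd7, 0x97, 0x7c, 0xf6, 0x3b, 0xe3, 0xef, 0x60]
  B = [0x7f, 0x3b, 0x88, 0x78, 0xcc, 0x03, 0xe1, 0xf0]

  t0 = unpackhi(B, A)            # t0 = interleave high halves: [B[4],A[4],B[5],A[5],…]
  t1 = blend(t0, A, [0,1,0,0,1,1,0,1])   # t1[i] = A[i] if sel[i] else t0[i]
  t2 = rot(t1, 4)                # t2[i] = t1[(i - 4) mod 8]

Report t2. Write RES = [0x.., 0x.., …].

  t0: cc 3b 03 e3 e1 ef f0 60
  t1: cc 97 03 e3 3b e3 f0 60
  t2: 3b e3 f0 60 cc 97 03 e3

RES = [ 0x3b  0xe3  0xf0  0x60  0xcc  0x97  0x03  0xe3 ]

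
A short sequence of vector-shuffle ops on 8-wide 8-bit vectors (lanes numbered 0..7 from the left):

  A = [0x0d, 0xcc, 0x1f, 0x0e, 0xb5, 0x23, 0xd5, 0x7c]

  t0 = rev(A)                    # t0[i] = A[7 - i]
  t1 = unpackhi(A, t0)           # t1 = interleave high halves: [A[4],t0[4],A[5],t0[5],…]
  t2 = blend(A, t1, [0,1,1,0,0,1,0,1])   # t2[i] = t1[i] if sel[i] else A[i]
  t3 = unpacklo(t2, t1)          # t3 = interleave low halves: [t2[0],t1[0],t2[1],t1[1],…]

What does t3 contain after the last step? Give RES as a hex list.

  t0: 7c d5 23 b5 0e 1f cc 0d
  t1: b5 0e 23 1f d5 cc 7c 0d
  t2: 0d 0e 23 0e b5 cc d5 0d
  t3: 0d b5 0e 0e 23 23 0e 1f

RES = [0x0d, 0xb5, 0x0e, 0x0e, 0x23, 0x23, 0x0e, 0x1f]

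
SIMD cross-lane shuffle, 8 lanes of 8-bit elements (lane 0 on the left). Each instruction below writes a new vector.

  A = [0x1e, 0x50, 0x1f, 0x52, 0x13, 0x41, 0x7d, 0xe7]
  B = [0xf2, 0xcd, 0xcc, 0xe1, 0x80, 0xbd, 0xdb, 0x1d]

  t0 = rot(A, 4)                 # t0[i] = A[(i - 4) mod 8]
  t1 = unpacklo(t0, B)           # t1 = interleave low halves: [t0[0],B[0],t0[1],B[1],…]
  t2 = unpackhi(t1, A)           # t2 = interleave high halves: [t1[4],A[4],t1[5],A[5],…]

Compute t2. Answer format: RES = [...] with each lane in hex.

RES = [0x7d, 0x13, 0xcc, 0x41, 0xe7, 0x7d, 0xe1, 0xe7]

t0 = [0x13, 0x41, 0x7d, 0xe7, 0x1e, 0x50, 0x1f, 0x52]
t1 = [0x13, 0xf2, 0x41, 0xcd, 0x7d, 0xcc, 0xe7, 0xe1]
t2 = [0x7d, 0x13, 0xcc, 0x41, 0xe7, 0x7d, 0xe1, 0xe7]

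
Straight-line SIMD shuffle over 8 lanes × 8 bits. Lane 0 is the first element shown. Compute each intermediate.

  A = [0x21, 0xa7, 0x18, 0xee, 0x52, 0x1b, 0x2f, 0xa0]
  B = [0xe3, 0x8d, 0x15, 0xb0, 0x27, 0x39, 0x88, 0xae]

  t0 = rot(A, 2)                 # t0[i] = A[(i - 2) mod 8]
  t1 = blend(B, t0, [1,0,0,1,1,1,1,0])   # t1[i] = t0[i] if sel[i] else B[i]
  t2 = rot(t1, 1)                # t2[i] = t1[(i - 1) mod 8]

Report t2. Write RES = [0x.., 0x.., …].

  t0: 2f a0 21 a7 18 ee 52 1b
  t1: 2f 8d 15 a7 18 ee 52 ae
  t2: ae 2f 8d 15 a7 18 ee 52

RES = [0xae, 0x2f, 0x8d, 0x15, 0xa7, 0x18, 0xee, 0x52]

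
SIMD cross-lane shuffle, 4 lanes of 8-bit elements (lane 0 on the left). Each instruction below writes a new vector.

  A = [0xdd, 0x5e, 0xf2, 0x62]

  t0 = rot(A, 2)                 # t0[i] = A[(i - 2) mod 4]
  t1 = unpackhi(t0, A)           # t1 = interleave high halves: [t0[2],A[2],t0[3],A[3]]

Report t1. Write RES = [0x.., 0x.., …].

RES = [0xdd, 0xf2, 0x5e, 0x62]

t0 = [0xf2, 0x62, 0xdd, 0x5e]
t1 = [0xdd, 0xf2, 0x5e, 0x62]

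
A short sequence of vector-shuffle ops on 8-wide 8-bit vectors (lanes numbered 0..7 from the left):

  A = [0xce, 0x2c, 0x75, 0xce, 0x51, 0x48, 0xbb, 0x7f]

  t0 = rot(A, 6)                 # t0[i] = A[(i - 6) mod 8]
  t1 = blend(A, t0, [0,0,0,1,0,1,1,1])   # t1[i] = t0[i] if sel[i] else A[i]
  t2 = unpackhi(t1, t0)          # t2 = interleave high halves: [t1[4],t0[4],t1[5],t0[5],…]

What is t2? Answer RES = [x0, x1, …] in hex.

  t0: 75 ce 51 48 bb 7f ce 2c
  t1: ce 2c 75 48 51 7f ce 2c
  t2: 51 bb 7f 7f ce ce 2c 2c

RES = [0x51, 0xbb, 0x7f, 0x7f, 0xce, 0xce, 0x2c, 0x2c]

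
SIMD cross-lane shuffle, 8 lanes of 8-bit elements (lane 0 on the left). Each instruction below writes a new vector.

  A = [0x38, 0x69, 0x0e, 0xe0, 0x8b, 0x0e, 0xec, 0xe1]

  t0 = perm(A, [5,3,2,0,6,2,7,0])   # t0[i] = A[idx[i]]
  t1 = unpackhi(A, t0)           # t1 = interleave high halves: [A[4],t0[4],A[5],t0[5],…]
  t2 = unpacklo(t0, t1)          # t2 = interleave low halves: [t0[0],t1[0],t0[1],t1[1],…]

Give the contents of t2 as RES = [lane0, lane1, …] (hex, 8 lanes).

→ t0 |0e|e0|0e|38|ec|0e|e1|38|
→ t1 |8b|ec|0e|0e|ec|e1|e1|38|
→ t2 |0e|8b|e0|ec|0e|0e|38|0e|

RES = [ 0x0e  0x8b  0xe0  0xec  0x0e  0x0e  0x38  0x0e ]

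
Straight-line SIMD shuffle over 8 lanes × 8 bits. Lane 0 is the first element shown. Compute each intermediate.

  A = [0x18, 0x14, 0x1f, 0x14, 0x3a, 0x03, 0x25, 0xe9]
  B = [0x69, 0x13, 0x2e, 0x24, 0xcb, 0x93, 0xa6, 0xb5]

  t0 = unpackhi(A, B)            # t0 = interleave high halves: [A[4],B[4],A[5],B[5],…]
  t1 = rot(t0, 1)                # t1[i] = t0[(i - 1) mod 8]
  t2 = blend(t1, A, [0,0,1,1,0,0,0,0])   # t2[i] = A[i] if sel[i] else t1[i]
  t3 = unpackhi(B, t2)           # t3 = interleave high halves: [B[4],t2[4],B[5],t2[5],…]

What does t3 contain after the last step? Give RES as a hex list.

→ t0 |3a|cb|03|93|25|a6|e9|b5|
→ t1 |b5|3a|cb|03|93|25|a6|e9|
→ t2 |b5|3a|1f|14|93|25|a6|e9|
→ t3 |cb|93|93|25|a6|a6|b5|e9|

RES = [0xcb, 0x93, 0x93, 0x25, 0xa6, 0xa6, 0xb5, 0xe9]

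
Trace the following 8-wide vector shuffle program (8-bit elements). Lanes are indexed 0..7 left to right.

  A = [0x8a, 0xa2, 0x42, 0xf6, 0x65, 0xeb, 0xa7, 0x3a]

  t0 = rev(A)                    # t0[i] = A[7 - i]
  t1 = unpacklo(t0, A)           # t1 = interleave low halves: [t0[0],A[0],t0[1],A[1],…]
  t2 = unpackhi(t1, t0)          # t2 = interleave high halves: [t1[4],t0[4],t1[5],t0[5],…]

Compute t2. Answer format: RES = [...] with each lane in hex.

RES = [ 0xeb  0xf6  0x42  0x42  0x65  0xa2  0xf6  0x8a ]

t0 = [0x3a, 0xa7, 0xeb, 0x65, 0xf6, 0x42, 0xa2, 0x8a]
t1 = [0x3a, 0x8a, 0xa7, 0xa2, 0xeb, 0x42, 0x65, 0xf6]
t2 = [0xeb, 0xf6, 0x42, 0x42, 0x65, 0xa2, 0xf6, 0x8a]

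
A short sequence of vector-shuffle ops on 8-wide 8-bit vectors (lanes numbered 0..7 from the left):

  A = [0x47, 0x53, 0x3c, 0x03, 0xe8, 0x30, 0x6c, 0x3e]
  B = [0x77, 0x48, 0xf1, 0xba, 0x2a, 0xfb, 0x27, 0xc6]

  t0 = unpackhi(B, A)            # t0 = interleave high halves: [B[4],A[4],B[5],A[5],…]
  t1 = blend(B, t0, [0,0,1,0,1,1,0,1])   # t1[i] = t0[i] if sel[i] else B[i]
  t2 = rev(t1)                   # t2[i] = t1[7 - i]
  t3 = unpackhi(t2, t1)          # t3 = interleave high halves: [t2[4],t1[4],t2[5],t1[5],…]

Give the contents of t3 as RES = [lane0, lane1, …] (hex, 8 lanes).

RES = [ 0xba  0x27  0xfb  0x6c  0x48  0x27  0x77  0x3e ]

→ t0 |2a|e8|fb|30|27|6c|c6|3e|
→ t1 |77|48|fb|ba|27|6c|27|3e|
→ t2 |3e|27|6c|27|ba|fb|48|77|
→ t3 |ba|27|fb|6c|48|27|77|3e|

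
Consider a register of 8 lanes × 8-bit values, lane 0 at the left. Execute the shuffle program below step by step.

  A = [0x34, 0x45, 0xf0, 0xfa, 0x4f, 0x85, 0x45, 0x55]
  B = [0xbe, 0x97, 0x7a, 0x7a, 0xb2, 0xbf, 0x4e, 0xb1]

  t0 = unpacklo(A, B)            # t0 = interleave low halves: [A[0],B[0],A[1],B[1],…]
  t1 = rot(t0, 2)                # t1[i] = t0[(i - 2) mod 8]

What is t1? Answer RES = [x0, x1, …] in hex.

RES = [ 0xfa  0x7a  0x34  0xbe  0x45  0x97  0xf0  0x7a ]

t0 = [0x34, 0xbe, 0x45, 0x97, 0xf0, 0x7a, 0xfa, 0x7a]
t1 = [0xfa, 0x7a, 0x34, 0xbe, 0x45, 0x97, 0xf0, 0x7a]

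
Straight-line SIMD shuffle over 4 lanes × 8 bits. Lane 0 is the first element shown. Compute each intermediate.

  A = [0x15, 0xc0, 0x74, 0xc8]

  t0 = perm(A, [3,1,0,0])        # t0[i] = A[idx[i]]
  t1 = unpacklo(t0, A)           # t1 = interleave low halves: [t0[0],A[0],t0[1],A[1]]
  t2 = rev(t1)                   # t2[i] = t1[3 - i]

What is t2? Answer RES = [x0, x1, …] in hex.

t0 = [0xc8, 0xc0, 0x15, 0x15]
t1 = [0xc8, 0x15, 0xc0, 0xc0]
t2 = [0xc0, 0xc0, 0x15, 0xc8]

RES = [ 0xc0  0xc0  0x15  0xc8 ]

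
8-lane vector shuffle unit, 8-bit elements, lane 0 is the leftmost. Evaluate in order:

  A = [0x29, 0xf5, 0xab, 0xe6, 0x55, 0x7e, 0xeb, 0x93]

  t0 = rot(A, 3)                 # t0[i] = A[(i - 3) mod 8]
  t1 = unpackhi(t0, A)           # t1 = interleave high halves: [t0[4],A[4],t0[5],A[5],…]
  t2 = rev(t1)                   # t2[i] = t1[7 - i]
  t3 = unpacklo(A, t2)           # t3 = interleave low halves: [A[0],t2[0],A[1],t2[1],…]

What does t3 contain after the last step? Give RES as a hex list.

RES = [ 0x29  0x93  0xf5  0x55  0xab  0xeb  0xe6  0xe6 ]

  t0: 7e eb 93 29 f5 ab e6 55
  t1: f5 55 ab 7e e6 eb 55 93
  t2: 93 55 eb e6 7e ab 55 f5
  t3: 29 93 f5 55 ab eb e6 e6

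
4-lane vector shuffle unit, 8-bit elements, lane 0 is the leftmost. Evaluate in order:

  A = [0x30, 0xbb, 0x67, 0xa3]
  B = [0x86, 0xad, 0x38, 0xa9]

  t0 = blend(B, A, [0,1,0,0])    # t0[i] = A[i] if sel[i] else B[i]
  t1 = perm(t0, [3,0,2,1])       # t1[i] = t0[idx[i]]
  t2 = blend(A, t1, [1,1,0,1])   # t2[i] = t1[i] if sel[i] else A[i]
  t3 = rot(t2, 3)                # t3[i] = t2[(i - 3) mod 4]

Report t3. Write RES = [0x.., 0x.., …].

t0 = [0x86, 0xbb, 0x38, 0xa9]
t1 = [0xa9, 0x86, 0x38, 0xbb]
t2 = [0xa9, 0x86, 0x67, 0xbb]
t3 = [0x86, 0x67, 0xbb, 0xa9]

RES = [ 0x86  0x67  0xbb  0xa9 ]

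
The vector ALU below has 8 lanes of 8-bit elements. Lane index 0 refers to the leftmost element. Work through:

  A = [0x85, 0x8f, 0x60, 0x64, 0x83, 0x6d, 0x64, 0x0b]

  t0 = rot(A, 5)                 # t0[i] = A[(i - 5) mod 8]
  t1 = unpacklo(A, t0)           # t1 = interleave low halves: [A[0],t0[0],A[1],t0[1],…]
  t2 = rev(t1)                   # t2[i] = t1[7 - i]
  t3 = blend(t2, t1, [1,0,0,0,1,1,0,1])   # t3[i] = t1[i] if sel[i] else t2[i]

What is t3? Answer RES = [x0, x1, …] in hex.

RES = [ 0x85  0x64  0x6d  0x60  0x60  0x6d  0x64  0x64 ]

  t0: 64 83 6d 64 0b 85 8f 60
  t1: 85 64 8f 83 60 6d 64 64
  t2: 64 64 6d 60 83 8f 64 85
  t3: 85 64 6d 60 60 6d 64 64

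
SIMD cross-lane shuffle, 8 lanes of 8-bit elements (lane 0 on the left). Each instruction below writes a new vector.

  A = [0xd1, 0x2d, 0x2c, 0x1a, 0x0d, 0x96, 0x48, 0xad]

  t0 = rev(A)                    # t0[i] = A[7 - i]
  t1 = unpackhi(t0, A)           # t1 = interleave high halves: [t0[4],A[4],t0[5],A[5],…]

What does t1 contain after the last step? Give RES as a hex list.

RES = [0x1a, 0x0d, 0x2c, 0x96, 0x2d, 0x48, 0xd1, 0xad]

  t0: ad 48 96 0d 1a 2c 2d d1
  t1: 1a 0d 2c 96 2d 48 d1 ad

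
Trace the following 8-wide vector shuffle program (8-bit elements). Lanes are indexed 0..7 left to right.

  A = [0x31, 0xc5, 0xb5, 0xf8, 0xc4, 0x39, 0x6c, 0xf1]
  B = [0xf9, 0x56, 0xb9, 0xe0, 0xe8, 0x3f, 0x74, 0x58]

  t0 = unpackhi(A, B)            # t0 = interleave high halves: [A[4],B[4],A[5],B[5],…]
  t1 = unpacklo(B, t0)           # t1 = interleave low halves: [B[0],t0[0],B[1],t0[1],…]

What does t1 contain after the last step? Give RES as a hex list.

→ t0 |c4|e8|39|3f|6c|74|f1|58|
→ t1 |f9|c4|56|e8|b9|39|e0|3f|

RES = [0xf9, 0xc4, 0x56, 0xe8, 0xb9, 0x39, 0xe0, 0x3f]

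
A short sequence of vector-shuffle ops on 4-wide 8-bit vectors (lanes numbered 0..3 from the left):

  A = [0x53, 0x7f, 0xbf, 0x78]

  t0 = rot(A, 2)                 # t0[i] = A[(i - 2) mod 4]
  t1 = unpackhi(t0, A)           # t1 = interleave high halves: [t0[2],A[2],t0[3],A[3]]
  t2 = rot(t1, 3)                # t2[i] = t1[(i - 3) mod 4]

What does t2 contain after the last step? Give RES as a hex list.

  t0: bf 78 53 7f
  t1: 53 bf 7f 78
  t2: bf 7f 78 53

RES = [ 0xbf  0x7f  0x78  0x53 ]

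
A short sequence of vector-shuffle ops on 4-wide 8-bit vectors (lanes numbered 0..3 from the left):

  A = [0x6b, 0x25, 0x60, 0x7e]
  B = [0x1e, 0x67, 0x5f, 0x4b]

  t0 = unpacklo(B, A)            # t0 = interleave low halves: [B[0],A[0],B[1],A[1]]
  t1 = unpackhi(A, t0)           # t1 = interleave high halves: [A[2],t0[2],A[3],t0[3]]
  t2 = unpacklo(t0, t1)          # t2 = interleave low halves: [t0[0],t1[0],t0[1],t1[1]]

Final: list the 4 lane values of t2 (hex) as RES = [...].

RES = [ 0x1e  0x60  0x6b  0x67 ]

  t0: 1e 6b 67 25
  t1: 60 67 7e 25
  t2: 1e 60 6b 67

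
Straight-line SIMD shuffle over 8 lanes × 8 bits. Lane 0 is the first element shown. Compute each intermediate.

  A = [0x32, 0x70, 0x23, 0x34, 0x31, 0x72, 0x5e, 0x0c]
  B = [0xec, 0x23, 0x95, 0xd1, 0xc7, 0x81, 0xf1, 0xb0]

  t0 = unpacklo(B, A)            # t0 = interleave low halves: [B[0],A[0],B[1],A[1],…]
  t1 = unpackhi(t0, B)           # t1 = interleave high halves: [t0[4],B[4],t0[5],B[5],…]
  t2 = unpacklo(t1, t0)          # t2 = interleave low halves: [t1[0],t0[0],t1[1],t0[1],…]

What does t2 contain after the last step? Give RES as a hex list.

  t0: ec 32 23 70 95 23 d1 34
  t1: 95 c7 23 81 d1 f1 34 b0
  t2: 95 ec c7 32 23 23 81 70

RES = [0x95, 0xec, 0xc7, 0x32, 0x23, 0x23, 0x81, 0x70]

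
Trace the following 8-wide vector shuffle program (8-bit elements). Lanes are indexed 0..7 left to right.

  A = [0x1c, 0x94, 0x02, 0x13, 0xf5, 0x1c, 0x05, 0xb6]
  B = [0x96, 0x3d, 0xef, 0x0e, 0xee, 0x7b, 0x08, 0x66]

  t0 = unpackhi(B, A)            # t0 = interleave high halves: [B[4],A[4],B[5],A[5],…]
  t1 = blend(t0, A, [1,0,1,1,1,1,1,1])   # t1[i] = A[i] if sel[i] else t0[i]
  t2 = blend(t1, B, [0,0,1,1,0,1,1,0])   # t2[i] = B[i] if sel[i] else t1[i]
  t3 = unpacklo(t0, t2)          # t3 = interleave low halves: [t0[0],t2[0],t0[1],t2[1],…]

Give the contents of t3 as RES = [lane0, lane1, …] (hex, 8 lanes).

→ t0 |ee|f5|7b|1c|08|05|66|b6|
→ t1 |1c|f5|02|13|f5|1c|05|b6|
→ t2 |1c|f5|ef|0e|f5|7b|08|b6|
→ t3 |ee|1c|f5|f5|7b|ef|1c|0e|

RES = [0xee, 0x1c, 0xf5, 0xf5, 0x7b, 0xef, 0x1c, 0x0e]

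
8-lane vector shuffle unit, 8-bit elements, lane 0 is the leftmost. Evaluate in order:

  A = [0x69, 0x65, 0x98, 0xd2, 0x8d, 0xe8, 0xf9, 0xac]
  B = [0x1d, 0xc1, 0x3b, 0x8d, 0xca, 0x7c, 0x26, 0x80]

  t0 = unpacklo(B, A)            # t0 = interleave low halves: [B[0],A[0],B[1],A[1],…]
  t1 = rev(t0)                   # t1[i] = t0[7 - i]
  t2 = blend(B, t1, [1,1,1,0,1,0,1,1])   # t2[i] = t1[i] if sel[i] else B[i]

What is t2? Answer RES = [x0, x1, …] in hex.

RES = [ 0xd2  0x8d  0x98  0x8d  0x65  0x7c  0x69  0x1d ]

  t0: 1d 69 c1 65 3b 98 8d d2
  t1: d2 8d 98 3b 65 c1 69 1d
  t2: d2 8d 98 8d 65 7c 69 1d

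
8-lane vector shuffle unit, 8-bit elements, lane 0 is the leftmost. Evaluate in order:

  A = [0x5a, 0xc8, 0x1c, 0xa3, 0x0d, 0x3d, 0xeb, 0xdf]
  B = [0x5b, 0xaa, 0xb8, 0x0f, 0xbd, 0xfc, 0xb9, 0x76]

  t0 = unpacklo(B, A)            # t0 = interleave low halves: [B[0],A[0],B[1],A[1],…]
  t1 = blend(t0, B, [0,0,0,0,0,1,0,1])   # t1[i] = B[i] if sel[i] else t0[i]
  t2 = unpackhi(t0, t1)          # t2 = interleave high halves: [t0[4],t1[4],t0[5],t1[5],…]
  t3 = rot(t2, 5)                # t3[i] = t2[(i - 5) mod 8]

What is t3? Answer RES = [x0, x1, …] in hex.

t0 = [0x5b, 0x5a, 0xaa, 0xc8, 0xb8, 0x1c, 0x0f, 0xa3]
t1 = [0x5b, 0x5a, 0xaa, 0xc8, 0xb8, 0xfc, 0x0f, 0x76]
t2 = [0xb8, 0xb8, 0x1c, 0xfc, 0x0f, 0x0f, 0xa3, 0x76]
t3 = [0xfc, 0x0f, 0x0f, 0xa3, 0x76, 0xb8, 0xb8, 0x1c]

RES = [0xfc, 0x0f, 0x0f, 0xa3, 0x76, 0xb8, 0xb8, 0x1c]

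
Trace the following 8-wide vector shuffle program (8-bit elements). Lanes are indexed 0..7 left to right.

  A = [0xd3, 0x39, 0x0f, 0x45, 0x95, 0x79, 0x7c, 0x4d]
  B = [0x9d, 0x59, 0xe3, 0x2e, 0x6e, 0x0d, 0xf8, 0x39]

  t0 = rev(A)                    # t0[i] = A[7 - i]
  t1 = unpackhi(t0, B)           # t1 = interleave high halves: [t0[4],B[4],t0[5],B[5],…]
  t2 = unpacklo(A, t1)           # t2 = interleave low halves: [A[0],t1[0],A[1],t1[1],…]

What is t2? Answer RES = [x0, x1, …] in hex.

RES = [ 0xd3  0x45  0x39  0x6e  0x0f  0x0f  0x45  0x0d ]

t0 = [0x4d, 0x7c, 0x79, 0x95, 0x45, 0x0f, 0x39, 0xd3]
t1 = [0x45, 0x6e, 0x0f, 0x0d, 0x39, 0xf8, 0xd3, 0x39]
t2 = [0xd3, 0x45, 0x39, 0x6e, 0x0f, 0x0f, 0x45, 0x0d]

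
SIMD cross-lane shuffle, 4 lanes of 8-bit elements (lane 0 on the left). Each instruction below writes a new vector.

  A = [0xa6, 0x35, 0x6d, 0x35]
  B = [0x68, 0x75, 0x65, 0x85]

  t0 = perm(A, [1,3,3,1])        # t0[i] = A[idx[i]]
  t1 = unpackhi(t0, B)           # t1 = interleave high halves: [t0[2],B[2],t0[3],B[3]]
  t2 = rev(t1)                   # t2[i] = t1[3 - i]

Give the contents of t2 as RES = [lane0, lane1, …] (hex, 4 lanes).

RES = [ 0x85  0x35  0x65  0x35 ]

  t0: 35 35 35 35
  t1: 35 65 35 85
  t2: 85 35 65 35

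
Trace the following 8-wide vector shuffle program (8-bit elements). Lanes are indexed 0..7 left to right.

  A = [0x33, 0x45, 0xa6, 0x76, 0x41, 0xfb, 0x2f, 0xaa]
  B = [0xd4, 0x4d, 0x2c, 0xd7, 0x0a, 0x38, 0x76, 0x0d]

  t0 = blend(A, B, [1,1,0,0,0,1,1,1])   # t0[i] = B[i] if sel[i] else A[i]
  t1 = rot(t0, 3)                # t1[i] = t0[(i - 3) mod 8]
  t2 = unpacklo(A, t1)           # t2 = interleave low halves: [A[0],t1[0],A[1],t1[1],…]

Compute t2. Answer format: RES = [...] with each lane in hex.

  t0: d4 4d a6 76 41 38 76 0d
  t1: 38 76 0d d4 4d a6 76 41
  t2: 33 38 45 76 a6 0d 76 d4

RES = [ 0x33  0x38  0x45  0x76  0xa6  0x0d  0x76  0xd4 ]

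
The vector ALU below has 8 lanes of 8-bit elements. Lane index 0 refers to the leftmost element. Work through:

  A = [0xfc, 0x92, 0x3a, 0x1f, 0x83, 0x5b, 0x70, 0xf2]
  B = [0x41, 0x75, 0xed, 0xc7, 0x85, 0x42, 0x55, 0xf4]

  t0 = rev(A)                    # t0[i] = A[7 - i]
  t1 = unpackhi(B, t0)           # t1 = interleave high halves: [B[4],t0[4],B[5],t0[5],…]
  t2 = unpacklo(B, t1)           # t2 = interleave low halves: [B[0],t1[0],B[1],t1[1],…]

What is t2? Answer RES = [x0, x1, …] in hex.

RES = [0x41, 0x85, 0x75, 0x1f, 0xed, 0x42, 0xc7, 0x3a]

→ t0 |f2|70|5b|83|1f|3a|92|fc|
→ t1 |85|1f|42|3a|55|92|f4|fc|
→ t2 |41|85|75|1f|ed|42|c7|3a|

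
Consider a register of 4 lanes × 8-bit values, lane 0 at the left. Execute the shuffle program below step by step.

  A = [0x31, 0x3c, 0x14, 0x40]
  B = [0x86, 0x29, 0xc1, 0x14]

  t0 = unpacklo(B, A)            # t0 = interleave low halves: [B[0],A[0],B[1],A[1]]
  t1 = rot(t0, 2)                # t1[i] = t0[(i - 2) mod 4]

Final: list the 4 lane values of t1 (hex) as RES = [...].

t0 = [0x86, 0x31, 0x29, 0x3c]
t1 = [0x29, 0x3c, 0x86, 0x31]

RES = [ 0x29  0x3c  0x86  0x31 ]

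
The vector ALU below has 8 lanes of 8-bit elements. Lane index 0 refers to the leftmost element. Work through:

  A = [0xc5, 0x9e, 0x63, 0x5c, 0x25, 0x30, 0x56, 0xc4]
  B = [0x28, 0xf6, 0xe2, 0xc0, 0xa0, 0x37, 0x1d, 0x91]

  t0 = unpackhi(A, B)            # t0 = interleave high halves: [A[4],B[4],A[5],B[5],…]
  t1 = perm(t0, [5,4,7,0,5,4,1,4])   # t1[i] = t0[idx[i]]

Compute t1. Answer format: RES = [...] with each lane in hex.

  t0: 25 a0 30 37 56 1d c4 91
  t1: 1d 56 91 25 1d 56 a0 56

RES = [ 0x1d  0x56  0x91  0x25  0x1d  0x56  0xa0  0x56 ]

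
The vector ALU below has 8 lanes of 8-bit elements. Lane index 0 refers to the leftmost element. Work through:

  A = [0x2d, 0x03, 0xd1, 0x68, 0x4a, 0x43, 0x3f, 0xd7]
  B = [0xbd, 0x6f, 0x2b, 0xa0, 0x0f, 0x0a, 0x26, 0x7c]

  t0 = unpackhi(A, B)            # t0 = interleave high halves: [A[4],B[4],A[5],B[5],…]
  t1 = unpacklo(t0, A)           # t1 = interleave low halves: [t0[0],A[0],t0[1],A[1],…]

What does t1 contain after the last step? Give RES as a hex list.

t0 = [0x4a, 0x0f, 0x43, 0x0a, 0x3f, 0x26, 0xd7, 0x7c]
t1 = [0x4a, 0x2d, 0x0f, 0x03, 0x43, 0xd1, 0x0a, 0x68]

RES = [ 0x4a  0x2d  0x0f  0x03  0x43  0xd1  0x0a  0x68 ]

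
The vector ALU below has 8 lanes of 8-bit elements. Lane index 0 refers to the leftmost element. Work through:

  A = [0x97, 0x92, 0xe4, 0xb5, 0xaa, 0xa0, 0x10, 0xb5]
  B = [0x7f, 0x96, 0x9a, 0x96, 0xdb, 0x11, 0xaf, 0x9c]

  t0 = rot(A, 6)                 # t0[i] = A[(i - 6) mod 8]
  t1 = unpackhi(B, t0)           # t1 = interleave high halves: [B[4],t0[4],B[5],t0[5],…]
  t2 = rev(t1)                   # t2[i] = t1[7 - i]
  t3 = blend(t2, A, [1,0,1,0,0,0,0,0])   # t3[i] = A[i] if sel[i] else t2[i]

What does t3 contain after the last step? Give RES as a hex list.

RES = [ 0x97  0x9c  0xe4  0xaf  0xb5  0x11  0x10  0xdb ]

t0 = [0xe4, 0xb5, 0xaa, 0xa0, 0x10, 0xb5, 0x97, 0x92]
t1 = [0xdb, 0x10, 0x11, 0xb5, 0xaf, 0x97, 0x9c, 0x92]
t2 = [0x92, 0x9c, 0x97, 0xaf, 0xb5, 0x11, 0x10, 0xdb]
t3 = [0x97, 0x9c, 0xe4, 0xaf, 0xb5, 0x11, 0x10, 0xdb]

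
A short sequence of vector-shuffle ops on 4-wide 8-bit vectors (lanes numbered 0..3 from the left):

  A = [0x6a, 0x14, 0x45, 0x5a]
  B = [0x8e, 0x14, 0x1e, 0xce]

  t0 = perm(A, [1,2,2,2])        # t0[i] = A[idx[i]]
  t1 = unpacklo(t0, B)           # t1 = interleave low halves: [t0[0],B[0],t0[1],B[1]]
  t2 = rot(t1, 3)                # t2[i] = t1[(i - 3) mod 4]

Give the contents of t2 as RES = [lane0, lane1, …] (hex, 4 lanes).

  t0: 14 45 45 45
  t1: 14 8e 45 14
  t2: 8e 45 14 14

RES = [0x8e, 0x45, 0x14, 0x14]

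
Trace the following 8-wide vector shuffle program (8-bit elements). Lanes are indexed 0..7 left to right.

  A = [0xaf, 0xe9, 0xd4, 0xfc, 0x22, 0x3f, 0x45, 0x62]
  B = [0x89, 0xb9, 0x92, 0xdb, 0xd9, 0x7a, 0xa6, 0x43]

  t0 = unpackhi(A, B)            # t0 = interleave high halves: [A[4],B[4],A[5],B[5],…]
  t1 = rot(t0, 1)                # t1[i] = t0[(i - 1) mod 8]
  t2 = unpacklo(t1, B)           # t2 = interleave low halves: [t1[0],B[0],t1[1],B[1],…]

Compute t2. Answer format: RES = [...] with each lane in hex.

RES = [0x43, 0x89, 0x22, 0xb9, 0xd9, 0x92, 0x3f, 0xdb]

t0 = [0x22, 0xd9, 0x3f, 0x7a, 0x45, 0xa6, 0x62, 0x43]
t1 = [0x43, 0x22, 0xd9, 0x3f, 0x7a, 0x45, 0xa6, 0x62]
t2 = [0x43, 0x89, 0x22, 0xb9, 0xd9, 0x92, 0x3f, 0xdb]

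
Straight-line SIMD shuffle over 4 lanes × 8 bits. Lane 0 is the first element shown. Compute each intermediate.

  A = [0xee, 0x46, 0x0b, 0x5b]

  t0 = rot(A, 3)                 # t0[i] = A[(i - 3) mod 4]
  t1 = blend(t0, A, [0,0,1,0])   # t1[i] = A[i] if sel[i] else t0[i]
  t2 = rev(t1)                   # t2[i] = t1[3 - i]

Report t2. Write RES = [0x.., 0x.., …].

RES = [ 0xee  0x0b  0x0b  0x46 ]

t0 = [0x46, 0x0b, 0x5b, 0xee]
t1 = [0x46, 0x0b, 0x0b, 0xee]
t2 = [0xee, 0x0b, 0x0b, 0x46]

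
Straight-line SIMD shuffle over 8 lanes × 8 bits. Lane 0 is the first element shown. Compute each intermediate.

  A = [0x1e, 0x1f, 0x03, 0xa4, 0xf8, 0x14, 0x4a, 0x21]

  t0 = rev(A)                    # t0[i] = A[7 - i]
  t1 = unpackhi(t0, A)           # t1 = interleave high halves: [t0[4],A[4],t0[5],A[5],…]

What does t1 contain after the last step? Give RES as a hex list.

→ t0 |21|4a|14|f8|a4|03|1f|1e|
→ t1 |a4|f8|03|14|1f|4a|1e|21|

RES = [ 0xa4  0xf8  0x03  0x14  0x1f  0x4a  0x1e  0x21 ]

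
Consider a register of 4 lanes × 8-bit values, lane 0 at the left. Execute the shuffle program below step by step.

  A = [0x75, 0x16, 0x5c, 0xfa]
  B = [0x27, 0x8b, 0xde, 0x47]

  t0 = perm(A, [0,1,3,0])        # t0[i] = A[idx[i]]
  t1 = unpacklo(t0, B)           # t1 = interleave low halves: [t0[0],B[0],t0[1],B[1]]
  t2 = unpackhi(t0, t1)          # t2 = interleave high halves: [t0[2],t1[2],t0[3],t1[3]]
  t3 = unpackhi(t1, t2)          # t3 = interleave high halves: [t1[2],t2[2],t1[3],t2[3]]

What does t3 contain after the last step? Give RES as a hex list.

→ t0 |75|16|fa|75|
→ t1 |75|27|16|8b|
→ t2 |fa|16|75|8b|
→ t3 |16|75|8b|8b|

RES = [0x16, 0x75, 0x8b, 0x8b]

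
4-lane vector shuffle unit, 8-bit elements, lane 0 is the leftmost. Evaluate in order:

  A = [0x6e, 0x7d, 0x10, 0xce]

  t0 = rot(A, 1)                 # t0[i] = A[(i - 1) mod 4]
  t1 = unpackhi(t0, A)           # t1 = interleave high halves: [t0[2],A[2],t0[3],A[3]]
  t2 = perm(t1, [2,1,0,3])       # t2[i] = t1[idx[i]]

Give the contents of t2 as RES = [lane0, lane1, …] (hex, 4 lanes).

RES = [0x10, 0x10, 0x7d, 0xce]

  t0: ce 6e 7d 10
  t1: 7d 10 10 ce
  t2: 10 10 7d ce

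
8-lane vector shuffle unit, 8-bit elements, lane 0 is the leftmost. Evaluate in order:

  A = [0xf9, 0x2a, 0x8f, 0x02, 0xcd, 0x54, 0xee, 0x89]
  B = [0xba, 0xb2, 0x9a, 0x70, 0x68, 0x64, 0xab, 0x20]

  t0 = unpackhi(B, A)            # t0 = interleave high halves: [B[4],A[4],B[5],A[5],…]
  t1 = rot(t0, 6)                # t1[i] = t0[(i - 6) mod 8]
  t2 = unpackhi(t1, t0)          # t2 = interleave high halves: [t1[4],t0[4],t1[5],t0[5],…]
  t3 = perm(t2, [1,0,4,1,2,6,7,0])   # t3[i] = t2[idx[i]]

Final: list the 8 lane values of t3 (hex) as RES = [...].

RES = [ 0xab  0x20  0x68  0xab  0x89  0xcd  0x89  0x20 ]

  t0: 68 cd 64 54 ab ee 20 89
  t1: 64 54 ab ee 20 89 68 cd
  t2: 20 ab 89 ee 68 20 cd 89
  t3: ab 20 68 ab 89 cd 89 20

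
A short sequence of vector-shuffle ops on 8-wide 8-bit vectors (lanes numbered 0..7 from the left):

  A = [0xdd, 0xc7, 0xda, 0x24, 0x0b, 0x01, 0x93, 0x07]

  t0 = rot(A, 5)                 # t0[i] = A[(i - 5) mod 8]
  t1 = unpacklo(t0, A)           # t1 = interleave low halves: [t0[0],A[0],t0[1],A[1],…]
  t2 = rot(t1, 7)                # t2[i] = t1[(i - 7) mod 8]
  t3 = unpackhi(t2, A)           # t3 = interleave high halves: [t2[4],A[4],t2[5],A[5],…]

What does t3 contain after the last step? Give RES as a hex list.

  t0: 24 0b 01 93 07 dd c7 da
  t1: 24 dd 0b c7 01 da 93 24
  t2: dd 0b c7 01 da 93 24 24
  t3: da 0b 93 01 24 93 24 07

RES = [ 0xda  0x0b  0x93  0x01  0x24  0x93  0x24  0x07 ]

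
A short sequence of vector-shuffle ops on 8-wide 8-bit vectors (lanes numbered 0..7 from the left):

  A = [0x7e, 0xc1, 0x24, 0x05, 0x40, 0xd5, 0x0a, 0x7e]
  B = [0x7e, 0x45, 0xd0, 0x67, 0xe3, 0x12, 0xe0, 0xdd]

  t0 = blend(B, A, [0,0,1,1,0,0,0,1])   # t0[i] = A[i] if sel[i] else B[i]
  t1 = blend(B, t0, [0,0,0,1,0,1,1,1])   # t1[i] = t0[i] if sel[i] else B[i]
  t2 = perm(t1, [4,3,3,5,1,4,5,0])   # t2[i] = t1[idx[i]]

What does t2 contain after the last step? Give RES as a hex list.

→ t0 |7e|45|24|05|e3|12|e0|7e|
→ t1 |7e|45|d0|05|e3|12|e0|7e|
→ t2 |e3|05|05|12|45|e3|12|7e|

RES = [0xe3, 0x05, 0x05, 0x12, 0x45, 0xe3, 0x12, 0x7e]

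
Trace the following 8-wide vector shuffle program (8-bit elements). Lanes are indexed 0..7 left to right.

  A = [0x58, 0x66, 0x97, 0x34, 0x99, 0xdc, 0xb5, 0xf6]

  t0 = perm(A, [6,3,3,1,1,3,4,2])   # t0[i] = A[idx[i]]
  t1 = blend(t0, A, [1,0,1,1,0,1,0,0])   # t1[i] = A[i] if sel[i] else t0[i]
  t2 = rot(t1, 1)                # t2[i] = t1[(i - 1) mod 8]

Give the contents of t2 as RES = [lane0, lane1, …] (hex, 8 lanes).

RES = [ 0x97  0x58  0x34  0x97  0x34  0x66  0xdc  0x99 ]

t0 = [0xb5, 0x34, 0x34, 0x66, 0x66, 0x34, 0x99, 0x97]
t1 = [0x58, 0x34, 0x97, 0x34, 0x66, 0xdc, 0x99, 0x97]
t2 = [0x97, 0x58, 0x34, 0x97, 0x34, 0x66, 0xdc, 0x99]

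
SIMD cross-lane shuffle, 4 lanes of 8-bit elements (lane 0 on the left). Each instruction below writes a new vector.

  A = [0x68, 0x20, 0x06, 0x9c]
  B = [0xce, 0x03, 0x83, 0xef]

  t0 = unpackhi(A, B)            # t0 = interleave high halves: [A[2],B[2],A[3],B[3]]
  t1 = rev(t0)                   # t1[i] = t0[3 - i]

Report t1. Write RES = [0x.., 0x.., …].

RES = [ 0xef  0x9c  0x83  0x06 ]

→ t0 |06|83|9c|ef|
→ t1 |ef|9c|83|06|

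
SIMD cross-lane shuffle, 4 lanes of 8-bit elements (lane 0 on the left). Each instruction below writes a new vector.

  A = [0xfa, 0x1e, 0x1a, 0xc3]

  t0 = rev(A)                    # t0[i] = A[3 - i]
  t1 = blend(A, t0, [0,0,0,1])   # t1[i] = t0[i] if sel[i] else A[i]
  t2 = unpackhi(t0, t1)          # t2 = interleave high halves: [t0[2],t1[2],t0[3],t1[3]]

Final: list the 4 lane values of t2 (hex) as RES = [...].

RES = [0x1e, 0x1a, 0xfa, 0xfa]

t0 = [0xc3, 0x1a, 0x1e, 0xfa]
t1 = [0xfa, 0x1e, 0x1a, 0xfa]
t2 = [0x1e, 0x1a, 0xfa, 0xfa]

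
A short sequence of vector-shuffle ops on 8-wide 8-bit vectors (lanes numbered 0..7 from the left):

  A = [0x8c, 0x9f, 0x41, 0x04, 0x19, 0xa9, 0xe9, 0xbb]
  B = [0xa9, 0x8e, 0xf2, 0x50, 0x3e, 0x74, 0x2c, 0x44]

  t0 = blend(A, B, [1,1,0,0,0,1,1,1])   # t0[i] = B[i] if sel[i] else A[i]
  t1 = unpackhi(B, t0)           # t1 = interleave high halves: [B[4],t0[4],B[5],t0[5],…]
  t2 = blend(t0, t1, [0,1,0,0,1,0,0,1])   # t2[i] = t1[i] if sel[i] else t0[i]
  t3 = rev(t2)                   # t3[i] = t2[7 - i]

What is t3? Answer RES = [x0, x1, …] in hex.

t0 = [0xa9, 0x8e, 0x41, 0x04, 0x19, 0x74, 0x2c, 0x44]
t1 = [0x3e, 0x19, 0x74, 0x74, 0x2c, 0x2c, 0x44, 0x44]
t2 = [0xa9, 0x19, 0x41, 0x04, 0x2c, 0x74, 0x2c, 0x44]
t3 = [0x44, 0x2c, 0x74, 0x2c, 0x04, 0x41, 0x19, 0xa9]

RES = [0x44, 0x2c, 0x74, 0x2c, 0x04, 0x41, 0x19, 0xa9]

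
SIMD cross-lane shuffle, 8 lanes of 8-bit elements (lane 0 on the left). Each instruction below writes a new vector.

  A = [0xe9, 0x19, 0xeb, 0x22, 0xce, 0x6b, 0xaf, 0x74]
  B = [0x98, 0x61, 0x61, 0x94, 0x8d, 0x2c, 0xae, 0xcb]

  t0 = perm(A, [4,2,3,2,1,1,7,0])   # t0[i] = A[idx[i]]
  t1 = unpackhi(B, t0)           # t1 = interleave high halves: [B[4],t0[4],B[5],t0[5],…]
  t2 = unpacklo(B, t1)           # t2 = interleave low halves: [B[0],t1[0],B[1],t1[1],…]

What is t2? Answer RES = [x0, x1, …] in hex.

RES = [ 0x98  0x8d  0x61  0x19  0x61  0x2c  0x94  0x19 ]

  t0: ce eb 22 eb 19 19 74 e9
  t1: 8d 19 2c 19 ae 74 cb e9
  t2: 98 8d 61 19 61 2c 94 19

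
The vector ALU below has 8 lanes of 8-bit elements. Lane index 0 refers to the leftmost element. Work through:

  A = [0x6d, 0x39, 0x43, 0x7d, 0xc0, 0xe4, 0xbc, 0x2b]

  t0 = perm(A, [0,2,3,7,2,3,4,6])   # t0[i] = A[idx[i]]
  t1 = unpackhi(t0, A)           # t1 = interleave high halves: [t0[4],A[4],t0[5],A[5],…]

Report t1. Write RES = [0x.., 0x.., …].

t0 = [0x6d, 0x43, 0x7d, 0x2b, 0x43, 0x7d, 0xc0, 0xbc]
t1 = [0x43, 0xc0, 0x7d, 0xe4, 0xc0, 0xbc, 0xbc, 0x2b]

RES = [ 0x43  0xc0  0x7d  0xe4  0xc0  0xbc  0xbc  0x2b ]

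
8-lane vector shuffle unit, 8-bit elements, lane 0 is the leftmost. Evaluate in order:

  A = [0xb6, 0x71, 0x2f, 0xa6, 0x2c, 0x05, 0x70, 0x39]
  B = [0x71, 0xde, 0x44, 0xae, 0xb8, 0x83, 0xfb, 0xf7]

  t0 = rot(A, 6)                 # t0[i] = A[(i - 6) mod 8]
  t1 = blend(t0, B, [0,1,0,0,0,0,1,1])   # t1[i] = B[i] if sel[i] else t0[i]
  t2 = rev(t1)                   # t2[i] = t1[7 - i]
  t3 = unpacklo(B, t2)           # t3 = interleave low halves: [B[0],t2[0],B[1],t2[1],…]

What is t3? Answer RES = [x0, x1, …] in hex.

→ t0 |2f|a6|2c|05|70|39|b6|71|
→ t1 |2f|de|2c|05|70|39|fb|f7|
→ t2 |f7|fb|39|70|05|2c|de|2f|
→ t3 |71|f7|de|fb|44|39|ae|70|

RES = [ 0x71  0xf7  0xde  0xfb  0x44  0x39  0xae  0x70 ]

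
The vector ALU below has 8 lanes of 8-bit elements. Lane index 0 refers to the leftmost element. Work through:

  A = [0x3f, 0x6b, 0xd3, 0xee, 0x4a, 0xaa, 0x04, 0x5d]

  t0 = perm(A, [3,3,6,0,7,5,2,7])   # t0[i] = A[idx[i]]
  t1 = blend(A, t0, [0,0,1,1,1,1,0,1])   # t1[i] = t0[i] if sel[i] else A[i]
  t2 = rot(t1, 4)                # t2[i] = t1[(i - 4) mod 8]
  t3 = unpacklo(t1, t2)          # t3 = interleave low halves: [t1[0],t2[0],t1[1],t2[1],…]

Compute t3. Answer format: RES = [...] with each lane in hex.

RES = [0x3f, 0x5d, 0x6b, 0xaa, 0x04, 0x04, 0x3f, 0x5d]

  t0: ee ee 04 3f 5d aa d3 5d
  t1: 3f 6b 04 3f 5d aa 04 5d
  t2: 5d aa 04 5d 3f 6b 04 3f
  t3: 3f 5d 6b aa 04 04 3f 5d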